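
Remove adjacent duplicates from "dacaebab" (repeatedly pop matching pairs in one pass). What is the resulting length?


Input: dacaebab
Stack-based adjacent duplicate removal:
  Read 'd': push. Stack: d
  Read 'a': push. Stack: da
  Read 'c': push. Stack: dac
  Read 'a': push. Stack: daca
  Read 'e': push. Stack: dacae
  Read 'b': push. Stack: dacaeb
  Read 'a': push. Stack: dacaeba
  Read 'b': push. Stack: dacaebab
Final stack: "dacaebab" (length 8)

8


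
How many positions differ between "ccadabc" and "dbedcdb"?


Comparing "ccadabc" and "dbedcdb" position by position:
  Position 0: 'c' vs 'd' => DIFFER
  Position 1: 'c' vs 'b' => DIFFER
  Position 2: 'a' vs 'e' => DIFFER
  Position 3: 'd' vs 'd' => same
  Position 4: 'a' vs 'c' => DIFFER
  Position 5: 'b' vs 'd' => DIFFER
  Position 6: 'c' vs 'b' => DIFFER
Positions that differ: 6

6


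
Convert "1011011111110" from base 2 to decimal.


Input: "1011011111110" in base 2
Positional expansion:
  Digit '1' (value 1) x 2^12 = 4096
  Digit '0' (value 0) x 2^11 = 0
  Digit '1' (value 1) x 2^10 = 1024
  Digit '1' (value 1) x 2^9 = 512
  Digit '0' (value 0) x 2^8 = 0
  Digit '1' (value 1) x 2^7 = 128
  Digit '1' (value 1) x 2^6 = 64
  Digit '1' (value 1) x 2^5 = 32
  Digit '1' (value 1) x 2^4 = 16
  Digit '1' (value 1) x 2^3 = 8
  Digit '1' (value 1) x 2^2 = 4
  Digit '1' (value 1) x 2^1 = 2
  Digit '0' (value 0) x 2^0 = 0
Sum = 5886

5886


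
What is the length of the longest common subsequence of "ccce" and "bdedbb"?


LCS of "ccce" and "bdedbb"
DP table:
           b    d    e    d    b    b
      0    0    0    0    0    0    0
  c   0    0    0    0    0    0    0
  c   0    0    0    0    0    0    0
  c   0    0    0    0    0    0    0
  e   0    0    0    1    1    1    1
LCS length = dp[4][6] = 1

1


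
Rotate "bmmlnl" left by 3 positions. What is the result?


Input: "bmmlnl", rotate left by 3
First 3 characters: "bmm"
Remaining characters: "lnl"
Concatenate remaining + first: "lnl" + "bmm" = "lnlbmm"

lnlbmm


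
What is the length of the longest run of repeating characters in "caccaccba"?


Input: "caccaccba"
Scanning for longest run:
  Position 1 ('a'): new char, reset run to 1
  Position 2 ('c'): new char, reset run to 1
  Position 3 ('c'): continues run of 'c', length=2
  Position 4 ('a'): new char, reset run to 1
  Position 5 ('c'): new char, reset run to 1
  Position 6 ('c'): continues run of 'c', length=2
  Position 7 ('b'): new char, reset run to 1
  Position 8 ('a'): new char, reset run to 1
Longest run: 'c' with length 2

2


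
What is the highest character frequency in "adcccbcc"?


Input: adcccbcc
Character counts:
  'a': 1
  'b': 1
  'c': 5
  'd': 1
Maximum frequency: 5

5


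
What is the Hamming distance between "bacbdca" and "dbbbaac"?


Comparing "bacbdca" and "dbbbaac" position by position:
  Position 0: 'b' vs 'd' => differ
  Position 1: 'a' vs 'b' => differ
  Position 2: 'c' vs 'b' => differ
  Position 3: 'b' vs 'b' => same
  Position 4: 'd' vs 'a' => differ
  Position 5: 'c' vs 'a' => differ
  Position 6: 'a' vs 'c' => differ
Total differences (Hamming distance): 6

6


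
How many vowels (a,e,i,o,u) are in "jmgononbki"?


Input: jmgononbki
Checking each character:
  'j' at position 0: consonant
  'm' at position 1: consonant
  'g' at position 2: consonant
  'o' at position 3: vowel (running total: 1)
  'n' at position 4: consonant
  'o' at position 5: vowel (running total: 2)
  'n' at position 6: consonant
  'b' at position 7: consonant
  'k' at position 8: consonant
  'i' at position 9: vowel (running total: 3)
Total vowels: 3

3


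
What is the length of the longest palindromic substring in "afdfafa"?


Input: "afdfafa"
Checking substrings for palindromes:
  [0:5] "afdfa" (len 5) => palindrome
  [1:4] "fdf" (len 3) => palindrome
  [3:6] "faf" (len 3) => palindrome
  [4:7] "afa" (len 3) => palindrome
Longest palindromic substring: "afdfa" with length 5

5


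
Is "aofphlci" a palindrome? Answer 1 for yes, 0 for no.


Input: aofphlci
Reversed: iclhpfoa
  Compare pos 0 ('a') with pos 7 ('i'): MISMATCH
  Compare pos 1 ('o') with pos 6 ('c'): MISMATCH
  Compare pos 2 ('f') with pos 5 ('l'): MISMATCH
  Compare pos 3 ('p') with pos 4 ('h'): MISMATCH
Result: not a palindrome

0


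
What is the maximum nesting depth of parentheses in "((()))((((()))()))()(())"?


Input: "((()))((((()))()))()(())"
Tracking depth:
  Position 0 '(': depth becomes 1
  Position 1 '(': depth becomes 2
  Position 2 '(': depth becomes 3
  Position 3 ')': depth becomes 2
  Position 4 ')': depth becomes 1
  Position 5 ')': depth becomes 0
  Position 6 '(': depth becomes 1
  Position 7 '(': depth becomes 2
  Position 8 '(': depth becomes 3
  Position 9 '(': depth becomes 4
  Position 10 '(': depth becomes 5
  Position 11 ')': depth becomes 4
  Position 12 ')': depth becomes 3
  Position 13 ')': depth becomes 2
  Position 14 '(': depth becomes 3
  Position 15 ')': depth becomes 2
  Position 16 ')': depth becomes 1
  Position 17 ')': depth becomes 0
  Position 18 '(': depth becomes 1
  Position 19 ')': depth becomes 0
  Position 20 '(': depth becomes 1
  Position 21 '(': depth becomes 2
  Position 22 ')': depth becomes 1
  Position 23 ')': depth becomes 0
Maximum depth reached: 5

5


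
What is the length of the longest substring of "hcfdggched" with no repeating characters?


Input: "hcfdggched"
Sliding window (track last position of each char):
  Position 0 ('h'): window [0,0] length 1 -- new best
  Position 1 ('c'): window [0,1] length 2 -- new best
  Position 2 ('f'): window [0,2] length 3 -- new best
  Position 3 ('d'): window [0,3] length 4 -- new best
  Position 4 ('g'): window [0,4] length 5 -- new best
  Position 5 ('g'): repeat (last at 4), move window start to 5
  Position 5 ('g'): window [5,5] length 1
  Position 6 ('c'): window [5,6] length 2
  Position 7 ('h'): window [5,7] length 3
  Position 8 ('e'): window [5,8] length 4
  Position 9 ('d'): window [5,9] length 5
Longest substring with no repeats: "hcfdg" with length 5

5


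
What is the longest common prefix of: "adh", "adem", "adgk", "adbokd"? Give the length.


Words: adh, adem, adgk, adbokd
  Position 0: all 'a' => match
  Position 1: all 'd' => match
  Position 2: ('h', 'e', 'g', 'b') => mismatch, stop
LCP = "ad" (length 2)

2


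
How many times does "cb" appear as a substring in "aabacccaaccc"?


Searching for "cb" in "aabacccaaccc"
Scanning each position:
  Position 0: "aa" => no
  Position 1: "ab" => no
  Position 2: "ba" => no
  Position 3: "ac" => no
  Position 4: "cc" => no
  Position 5: "cc" => no
  Position 6: "ca" => no
  Position 7: "aa" => no
  Position 8: "ac" => no
  Position 9: "cc" => no
  Position 10: "cc" => no
Total occurrences: 0

0


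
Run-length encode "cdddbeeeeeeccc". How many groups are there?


Input: cdddbeeeeeeccc
Scanning for consecutive runs:
  Group 1: 'c' x 1 (positions 0-0)
  Group 2: 'd' x 3 (positions 1-3)
  Group 3: 'b' x 1 (positions 4-4)
  Group 4: 'e' x 6 (positions 5-10)
  Group 5: 'c' x 3 (positions 11-13)
Total groups: 5

5


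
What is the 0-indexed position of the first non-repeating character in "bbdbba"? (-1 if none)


Input: bbdbba
Character frequencies:
  'a': 1
  'b': 4
  'd': 1
Scanning left to right for freq == 1:
  Position 0 ('b'): freq=4, skip
  Position 1 ('b'): freq=4, skip
  Position 2 ('d'): unique! => answer = 2

2


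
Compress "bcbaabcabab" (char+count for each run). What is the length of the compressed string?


Input: bcbaabcabab
Runs:
  'b' x 1 => "b1"
  'c' x 1 => "c1"
  'b' x 1 => "b1"
  'a' x 2 => "a2"
  'b' x 1 => "b1"
  'c' x 1 => "c1"
  'a' x 1 => "a1"
  'b' x 1 => "b1"
  'a' x 1 => "a1"
  'b' x 1 => "b1"
Compressed: "b1c1b1a2b1c1a1b1a1b1"
Compressed length: 20

20


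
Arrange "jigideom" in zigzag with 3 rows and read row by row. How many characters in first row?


Zigzag "jigideom" into 3 rows:
Placing characters:
  'j' => row 0
  'i' => row 1
  'g' => row 2
  'i' => row 1
  'd' => row 0
  'e' => row 1
  'o' => row 2
  'm' => row 1
Rows:
  Row 0: "jd"
  Row 1: "iiem"
  Row 2: "go"
First row length: 2

2


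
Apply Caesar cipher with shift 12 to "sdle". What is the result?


Caesar cipher: shift "sdle" by 12
  's' (pos 18) + 12 = pos 4 = 'e'
  'd' (pos 3) + 12 = pos 15 = 'p'
  'l' (pos 11) + 12 = pos 23 = 'x'
  'e' (pos 4) + 12 = pos 16 = 'q'
Result: epxq

epxq


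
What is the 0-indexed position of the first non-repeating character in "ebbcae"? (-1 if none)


Input: ebbcae
Character frequencies:
  'a': 1
  'b': 2
  'c': 1
  'e': 2
Scanning left to right for freq == 1:
  Position 0 ('e'): freq=2, skip
  Position 1 ('b'): freq=2, skip
  Position 2 ('b'): freq=2, skip
  Position 3 ('c'): unique! => answer = 3

3


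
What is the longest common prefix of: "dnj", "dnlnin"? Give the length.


Words: dnj, dnlnin
  Position 0: all 'd' => match
  Position 1: all 'n' => match
  Position 2: ('j', 'l') => mismatch, stop
LCP = "dn" (length 2)

2


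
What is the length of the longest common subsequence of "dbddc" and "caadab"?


LCS of "dbddc" and "caadab"
DP table:
           c    a    a    d    a    b
      0    0    0    0    0    0    0
  d   0    0    0    0    1    1    1
  b   0    0    0    0    1    1    2
  d   0    0    0    0    1    1    2
  d   0    0    0    0    1    1    2
  c   0    1    1    1    1    1    2
LCS length = dp[5][6] = 2

2


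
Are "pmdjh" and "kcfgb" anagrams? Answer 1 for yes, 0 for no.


Strings: "pmdjh", "kcfgb"
Sorted first:  dhjmp
Sorted second: bcfgk
Differ at position 0: 'd' vs 'b' => not anagrams

0


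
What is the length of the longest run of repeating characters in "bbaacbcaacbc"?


Input: "bbaacbcaacbc"
Scanning for longest run:
  Position 1 ('b'): continues run of 'b', length=2
  Position 2 ('a'): new char, reset run to 1
  Position 3 ('a'): continues run of 'a', length=2
  Position 4 ('c'): new char, reset run to 1
  Position 5 ('b'): new char, reset run to 1
  Position 6 ('c'): new char, reset run to 1
  Position 7 ('a'): new char, reset run to 1
  Position 8 ('a'): continues run of 'a', length=2
  Position 9 ('c'): new char, reset run to 1
  Position 10 ('b'): new char, reset run to 1
  Position 11 ('c'): new char, reset run to 1
Longest run: 'b' with length 2

2


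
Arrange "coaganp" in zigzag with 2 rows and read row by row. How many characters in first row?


Zigzag "coaganp" into 2 rows:
Placing characters:
  'c' => row 0
  'o' => row 1
  'a' => row 0
  'g' => row 1
  'a' => row 0
  'n' => row 1
  'p' => row 0
Rows:
  Row 0: "caap"
  Row 1: "ogn"
First row length: 4

4


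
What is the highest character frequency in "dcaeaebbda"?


Input: dcaeaebbda
Character counts:
  'a': 3
  'b': 2
  'c': 1
  'd': 2
  'e': 2
Maximum frequency: 3

3


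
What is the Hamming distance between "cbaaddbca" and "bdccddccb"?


Comparing "cbaaddbca" and "bdccddccb" position by position:
  Position 0: 'c' vs 'b' => differ
  Position 1: 'b' vs 'd' => differ
  Position 2: 'a' vs 'c' => differ
  Position 3: 'a' vs 'c' => differ
  Position 4: 'd' vs 'd' => same
  Position 5: 'd' vs 'd' => same
  Position 6: 'b' vs 'c' => differ
  Position 7: 'c' vs 'c' => same
  Position 8: 'a' vs 'b' => differ
Total differences (Hamming distance): 6

6


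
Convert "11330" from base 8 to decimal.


Input: "11330" in base 8
Positional expansion:
  Digit '1' (value 1) x 8^4 = 4096
  Digit '1' (value 1) x 8^3 = 512
  Digit '3' (value 3) x 8^2 = 192
  Digit '3' (value 3) x 8^1 = 24
  Digit '0' (value 0) x 8^0 = 0
Sum = 4824

4824


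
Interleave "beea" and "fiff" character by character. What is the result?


Interleaving "beea" and "fiff":
  Position 0: 'b' from first, 'f' from second => "bf"
  Position 1: 'e' from first, 'i' from second => "ei"
  Position 2: 'e' from first, 'f' from second => "ef"
  Position 3: 'a' from first, 'f' from second => "af"
Result: bfeiefaf

bfeiefaf


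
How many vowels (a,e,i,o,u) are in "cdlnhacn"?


Input: cdlnhacn
Checking each character:
  'c' at position 0: consonant
  'd' at position 1: consonant
  'l' at position 2: consonant
  'n' at position 3: consonant
  'h' at position 4: consonant
  'a' at position 5: vowel (running total: 1)
  'c' at position 6: consonant
  'n' at position 7: consonant
Total vowels: 1

1


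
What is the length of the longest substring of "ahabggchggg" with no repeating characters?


Input: "ahabggchggg"
Sliding window (track last position of each char):
  Position 0 ('a'): window [0,0] length 1 -- new best
  Position 1 ('h'): window [0,1] length 2 -- new best
  Position 2 ('a'): repeat (last at 0), move window start to 1
  Position 2 ('a'): window [1,2] length 2
  Position 3 ('b'): window [1,3] length 3 -- new best
  Position 4 ('g'): window [1,4] length 4 -- new best
  Position 5 ('g'): repeat (last at 4), move window start to 5
  Position 5 ('g'): window [5,5] length 1
  Position 6 ('c'): window [5,6] length 2
  Position 7 ('h'): window [5,7] length 3
  Position 8 ('g'): repeat (last at 5), move window start to 6
  Position 8 ('g'): window [6,8] length 3
  Position 9 ('g'): repeat (last at 8), move window start to 9
  Position 9 ('g'): window [9,9] length 1
  Position 10 ('g'): repeat (last at 9), move window start to 10
  Position 10 ('g'): window [10,10] length 1
Longest substring with no repeats: "habg" with length 4

4


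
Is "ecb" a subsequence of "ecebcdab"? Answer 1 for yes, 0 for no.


Check if "ecb" is a subsequence of "ecebcdab"
Greedy scan:
  Position 0 ('e'): matches sub[0] = 'e'
  Position 1 ('c'): matches sub[1] = 'c'
  Position 2 ('e'): no match needed
  Position 3 ('b'): matches sub[2] = 'b'
  Position 4 ('c'): no match needed
  Position 5 ('d'): no match needed
  Position 6 ('a'): no match needed
  Position 7 ('b'): no match needed
All 3 characters matched => is a subsequence

1


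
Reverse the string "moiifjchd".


Input: moiifjchd
Reading characters right to left:
  Position 8: 'd'
  Position 7: 'h'
  Position 6: 'c'
  Position 5: 'j'
  Position 4: 'f'
  Position 3: 'i'
  Position 2: 'i'
  Position 1: 'o'
  Position 0: 'm'
Reversed: dhcjfiiom

dhcjfiiom


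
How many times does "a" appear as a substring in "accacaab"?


Searching for "a" in "accacaab"
Scanning each position:
  Position 0: "a" => MATCH
  Position 1: "c" => no
  Position 2: "c" => no
  Position 3: "a" => MATCH
  Position 4: "c" => no
  Position 5: "a" => MATCH
  Position 6: "a" => MATCH
  Position 7: "b" => no
Total occurrences: 4

4


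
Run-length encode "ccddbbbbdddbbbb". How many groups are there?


Input: ccddbbbbdddbbbb
Scanning for consecutive runs:
  Group 1: 'c' x 2 (positions 0-1)
  Group 2: 'd' x 2 (positions 2-3)
  Group 3: 'b' x 4 (positions 4-7)
  Group 4: 'd' x 3 (positions 8-10)
  Group 5: 'b' x 4 (positions 11-14)
Total groups: 5

5


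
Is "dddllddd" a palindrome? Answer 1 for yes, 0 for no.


Input: dddllddd
Reversed: dddllddd
  Compare pos 0 ('d') with pos 7 ('d'): match
  Compare pos 1 ('d') with pos 6 ('d'): match
  Compare pos 2 ('d') with pos 5 ('d'): match
  Compare pos 3 ('l') with pos 4 ('l'): match
Result: palindrome

1


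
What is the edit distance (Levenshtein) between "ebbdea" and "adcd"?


Computing edit distance: "ebbdea" -> "adcd"
DP table:
           a    d    c    d
      0    1    2    3    4
  e   1    1    2    3    4
  b   2    2    2    3    4
  b   3    3    3    3    4
  d   4    4    3    4    3
  e   5    5    4    4    4
  a   6    5    5    5    5
Edit distance = dp[6][4] = 5

5


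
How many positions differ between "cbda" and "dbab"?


Comparing "cbda" and "dbab" position by position:
  Position 0: 'c' vs 'd' => DIFFER
  Position 1: 'b' vs 'b' => same
  Position 2: 'd' vs 'a' => DIFFER
  Position 3: 'a' vs 'b' => DIFFER
Positions that differ: 3

3


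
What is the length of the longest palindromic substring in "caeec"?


Input: "caeec"
Checking substrings for palindromes:
  [2:4] "ee" (len 2) => palindrome
Longest palindromic substring: "ee" with length 2

2


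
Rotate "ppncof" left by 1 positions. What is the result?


Input: "ppncof", rotate left by 1
First 1 characters: "p"
Remaining characters: "pncof"
Concatenate remaining + first: "pncof" + "p" = "pncofp"

pncofp


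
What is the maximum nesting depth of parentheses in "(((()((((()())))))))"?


Input: "(((()((((()())))))))"
Tracking depth:
  Position 0 '(': depth becomes 1
  Position 1 '(': depth becomes 2
  Position 2 '(': depth becomes 3
  Position 3 '(': depth becomes 4
  Position 4 ')': depth becomes 3
  Position 5 '(': depth becomes 4
  Position 6 '(': depth becomes 5
  Position 7 '(': depth becomes 6
  Position 8 '(': depth becomes 7
  Position 9 '(': depth becomes 8
  Position 10 ')': depth becomes 7
  Position 11 '(': depth becomes 8
  Position 12 ')': depth becomes 7
  Position 13 ')': depth becomes 6
  Position 14 ')': depth becomes 5
  Position 15 ')': depth becomes 4
  Position 16 ')': depth becomes 3
  Position 17 ')': depth becomes 2
  Position 18 ')': depth becomes 1
  Position 19 ')': depth becomes 0
Maximum depth reached: 8

8


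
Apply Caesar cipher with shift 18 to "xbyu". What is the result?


Caesar cipher: shift "xbyu" by 18
  'x' (pos 23) + 18 = pos 15 = 'p'
  'b' (pos 1) + 18 = pos 19 = 't'
  'y' (pos 24) + 18 = pos 16 = 'q'
  'u' (pos 20) + 18 = pos 12 = 'm'
Result: ptqm

ptqm


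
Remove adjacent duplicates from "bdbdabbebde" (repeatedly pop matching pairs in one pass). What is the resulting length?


Input: bdbdabbebde
Stack-based adjacent duplicate removal:
  Read 'b': push. Stack: b
  Read 'd': push. Stack: bd
  Read 'b': push. Stack: bdb
  Read 'd': push. Stack: bdbd
  Read 'a': push. Stack: bdbda
  Read 'b': push. Stack: bdbdab
  Read 'b': matches stack top 'b' => pop. Stack: bdbda
  Read 'e': push. Stack: bdbdae
  Read 'b': push. Stack: bdbdaeb
  Read 'd': push. Stack: bdbdaebd
  Read 'e': push. Stack: bdbdaebde
Final stack: "bdbdaebde" (length 9)

9


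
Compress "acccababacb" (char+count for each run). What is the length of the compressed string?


Input: acccababacb
Runs:
  'a' x 1 => "a1"
  'c' x 3 => "c3"
  'a' x 1 => "a1"
  'b' x 1 => "b1"
  'a' x 1 => "a1"
  'b' x 1 => "b1"
  'a' x 1 => "a1"
  'c' x 1 => "c1"
  'b' x 1 => "b1"
Compressed: "a1c3a1b1a1b1a1c1b1"
Compressed length: 18

18


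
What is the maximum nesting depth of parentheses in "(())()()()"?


Input: "(())()()()"
Tracking depth:
  Position 0 '(': depth becomes 1
  Position 1 '(': depth becomes 2
  Position 2 ')': depth becomes 1
  Position 3 ')': depth becomes 0
  Position 4 '(': depth becomes 1
  Position 5 ')': depth becomes 0
  Position 6 '(': depth becomes 1
  Position 7 ')': depth becomes 0
  Position 8 '(': depth becomes 1
  Position 9 ')': depth becomes 0
Maximum depth reached: 2

2


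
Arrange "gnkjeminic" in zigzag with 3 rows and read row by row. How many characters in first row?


Zigzag "gnkjeminic" into 3 rows:
Placing characters:
  'g' => row 0
  'n' => row 1
  'k' => row 2
  'j' => row 1
  'e' => row 0
  'm' => row 1
  'i' => row 2
  'n' => row 1
  'i' => row 0
  'c' => row 1
Rows:
  Row 0: "gei"
  Row 1: "njmnc"
  Row 2: "ki"
First row length: 3

3


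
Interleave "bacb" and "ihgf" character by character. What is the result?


Interleaving "bacb" and "ihgf":
  Position 0: 'b' from first, 'i' from second => "bi"
  Position 1: 'a' from first, 'h' from second => "ah"
  Position 2: 'c' from first, 'g' from second => "cg"
  Position 3: 'b' from first, 'f' from second => "bf"
Result: biahcgbf

biahcgbf


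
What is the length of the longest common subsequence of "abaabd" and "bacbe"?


LCS of "abaabd" and "bacbe"
DP table:
           b    a    c    b    e
      0    0    0    0    0    0
  a   0    0    1    1    1    1
  b   0    1    1    1    2    2
  a   0    1    2    2    2    2
  a   0    1    2    2    2    2
  b   0    1    2    2    3    3
  d   0    1    2    2    3    3
LCS length = dp[6][5] = 3

3


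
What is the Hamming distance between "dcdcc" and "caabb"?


Comparing "dcdcc" and "caabb" position by position:
  Position 0: 'd' vs 'c' => differ
  Position 1: 'c' vs 'a' => differ
  Position 2: 'd' vs 'a' => differ
  Position 3: 'c' vs 'b' => differ
  Position 4: 'c' vs 'b' => differ
Total differences (Hamming distance): 5

5


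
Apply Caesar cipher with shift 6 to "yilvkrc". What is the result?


Caesar cipher: shift "yilvkrc" by 6
  'y' (pos 24) + 6 = pos 4 = 'e'
  'i' (pos 8) + 6 = pos 14 = 'o'
  'l' (pos 11) + 6 = pos 17 = 'r'
  'v' (pos 21) + 6 = pos 1 = 'b'
  'k' (pos 10) + 6 = pos 16 = 'q'
  'r' (pos 17) + 6 = pos 23 = 'x'
  'c' (pos 2) + 6 = pos 8 = 'i'
Result: eorbqxi

eorbqxi


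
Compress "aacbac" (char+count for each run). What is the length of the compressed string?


Input: aacbac
Runs:
  'a' x 2 => "a2"
  'c' x 1 => "c1"
  'b' x 1 => "b1"
  'a' x 1 => "a1"
  'c' x 1 => "c1"
Compressed: "a2c1b1a1c1"
Compressed length: 10

10


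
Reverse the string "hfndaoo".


Input: hfndaoo
Reading characters right to left:
  Position 6: 'o'
  Position 5: 'o'
  Position 4: 'a'
  Position 3: 'd'
  Position 2: 'n'
  Position 1: 'f'
  Position 0: 'h'
Reversed: ooadnfh

ooadnfh


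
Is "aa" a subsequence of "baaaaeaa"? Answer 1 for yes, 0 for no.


Check if "aa" is a subsequence of "baaaaeaa"
Greedy scan:
  Position 0 ('b'): no match needed
  Position 1 ('a'): matches sub[0] = 'a'
  Position 2 ('a'): matches sub[1] = 'a'
  Position 3 ('a'): no match needed
  Position 4 ('a'): no match needed
  Position 5 ('e'): no match needed
  Position 6 ('a'): no match needed
  Position 7 ('a'): no match needed
All 2 characters matched => is a subsequence

1


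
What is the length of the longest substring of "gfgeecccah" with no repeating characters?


Input: "gfgeecccah"
Sliding window (track last position of each char):
  Position 0 ('g'): window [0,0] length 1 -- new best
  Position 1 ('f'): window [0,1] length 2 -- new best
  Position 2 ('g'): repeat (last at 0), move window start to 1
  Position 2 ('g'): window [1,2] length 2
  Position 3 ('e'): window [1,3] length 3 -- new best
  Position 4 ('e'): repeat (last at 3), move window start to 4
  Position 4 ('e'): window [4,4] length 1
  Position 5 ('c'): window [4,5] length 2
  Position 6 ('c'): repeat (last at 5), move window start to 6
  Position 6 ('c'): window [6,6] length 1
  Position 7 ('c'): repeat (last at 6), move window start to 7
  Position 7 ('c'): window [7,7] length 1
  Position 8 ('a'): window [7,8] length 2
  Position 9 ('h'): window [7,9] length 3
Longest substring with no repeats: "fge" with length 3

3


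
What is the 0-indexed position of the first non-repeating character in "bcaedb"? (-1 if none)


Input: bcaedb
Character frequencies:
  'a': 1
  'b': 2
  'c': 1
  'd': 1
  'e': 1
Scanning left to right for freq == 1:
  Position 0 ('b'): freq=2, skip
  Position 1 ('c'): unique! => answer = 1

1


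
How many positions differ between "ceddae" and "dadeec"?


Comparing "ceddae" and "dadeec" position by position:
  Position 0: 'c' vs 'd' => DIFFER
  Position 1: 'e' vs 'a' => DIFFER
  Position 2: 'd' vs 'd' => same
  Position 3: 'd' vs 'e' => DIFFER
  Position 4: 'a' vs 'e' => DIFFER
  Position 5: 'e' vs 'c' => DIFFER
Positions that differ: 5

5


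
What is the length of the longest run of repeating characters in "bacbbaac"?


Input: "bacbbaac"
Scanning for longest run:
  Position 1 ('a'): new char, reset run to 1
  Position 2 ('c'): new char, reset run to 1
  Position 3 ('b'): new char, reset run to 1
  Position 4 ('b'): continues run of 'b', length=2
  Position 5 ('a'): new char, reset run to 1
  Position 6 ('a'): continues run of 'a', length=2
  Position 7 ('c'): new char, reset run to 1
Longest run: 'b' with length 2

2


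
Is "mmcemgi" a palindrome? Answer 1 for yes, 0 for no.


Input: mmcemgi
Reversed: igmecmm
  Compare pos 0 ('m') with pos 6 ('i'): MISMATCH
  Compare pos 1 ('m') with pos 5 ('g'): MISMATCH
  Compare pos 2 ('c') with pos 4 ('m'): MISMATCH
Result: not a palindrome

0


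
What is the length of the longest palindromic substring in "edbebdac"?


Input: "edbebdac"
Checking substrings for palindromes:
  [1:6] "dbebd" (len 5) => palindrome
  [2:5] "beb" (len 3) => palindrome
Longest palindromic substring: "dbebd" with length 5

5


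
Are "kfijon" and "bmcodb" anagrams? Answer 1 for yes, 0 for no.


Strings: "kfijon", "bmcodb"
Sorted first:  fijkno
Sorted second: bbcdmo
Differ at position 0: 'f' vs 'b' => not anagrams

0


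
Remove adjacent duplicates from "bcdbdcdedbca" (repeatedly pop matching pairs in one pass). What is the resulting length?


Input: bcdbdcdedbca
Stack-based adjacent duplicate removal:
  Read 'b': push. Stack: b
  Read 'c': push. Stack: bc
  Read 'd': push. Stack: bcd
  Read 'b': push. Stack: bcdb
  Read 'd': push. Stack: bcdbd
  Read 'c': push. Stack: bcdbdc
  Read 'd': push. Stack: bcdbdcd
  Read 'e': push. Stack: bcdbdcde
  Read 'd': push. Stack: bcdbdcded
  Read 'b': push. Stack: bcdbdcdedb
  Read 'c': push. Stack: bcdbdcdedbc
  Read 'a': push. Stack: bcdbdcdedbca
Final stack: "bcdbdcdedbca" (length 12)

12


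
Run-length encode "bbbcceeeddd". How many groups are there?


Input: bbbcceeeddd
Scanning for consecutive runs:
  Group 1: 'b' x 3 (positions 0-2)
  Group 2: 'c' x 2 (positions 3-4)
  Group 3: 'e' x 3 (positions 5-7)
  Group 4: 'd' x 3 (positions 8-10)
Total groups: 4

4


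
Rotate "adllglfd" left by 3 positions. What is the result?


Input: "adllglfd", rotate left by 3
First 3 characters: "adl"
Remaining characters: "lglfd"
Concatenate remaining + first: "lglfd" + "adl" = "lglfdadl"

lglfdadl


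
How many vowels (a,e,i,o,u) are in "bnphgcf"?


Input: bnphgcf
Checking each character:
  'b' at position 0: consonant
  'n' at position 1: consonant
  'p' at position 2: consonant
  'h' at position 3: consonant
  'g' at position 4: consonant
  'c' at position 5: consonant
  'f' at position 6: consonant
Total vowels: 0

0


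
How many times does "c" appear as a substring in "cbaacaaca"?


Searching for "c" in "cbaacaaca"
Scanning each position:
  Position 0: "c" => MATCH
  Position 1: "b" => no
  Position 2: "a" => no
  Position 3: "a" => no
  Position 4: "c" => MATCH
  Position 5: "a" => no
  Position 6: "a" => no
  Position 7: "c" => MATCH
  Position 8: "a" => no
Total occurrences: 3

3


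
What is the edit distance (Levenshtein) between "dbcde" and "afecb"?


Computing edit distance: "dbcde" -> "afecb"
DP table:
           a    f    e    c    b
      0    1    2    3    4    5
  d   1    1    2    3    4    5
  b   2    2    2    3    4    4
  c   3    3    3    3    3    4
  d   4    4    4    4    4    4
  e   5    5    5    4    5    5
Edit distance = dp[5][5] = 5

5


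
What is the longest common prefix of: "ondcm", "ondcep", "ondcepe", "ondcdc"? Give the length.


Words: ondcm, ondcep, ondcepe, ondcdc
  Position 0: all 'o' => match
  Position 1: all 'n' => match
  Position 2: all 'd' => match
  Position 3: all 'c' => match
  Position 4: ('m', 'e', 'e', 'd') => mismatch, stop
LCP = "ondc" (length 4)

4


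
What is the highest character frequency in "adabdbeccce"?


Input: adabdbeccce
Character counts:
  'a': 2
  'b': 2
  'c': 3
  'd': 2
  'e': 2
Maximum frequency: 3

3


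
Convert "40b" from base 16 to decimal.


Input: "40b" in base 16
Positional expansion:
  Digit '4' (value 4) x 16^2 = 1024
  Digit '0' (value 0) x 16^1 = 0
  Digit 'b' (value 11) x 16^0 = 11
Sum = 1035

1035


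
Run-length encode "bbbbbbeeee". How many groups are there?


Input: bbbbbbeeee
Scanning for consecutive runs:
  Group 1: 'b' x 6 (positions 0-5)
  Group 2: 'e' x 4 (positions 6-9)
Total groups: 2

2


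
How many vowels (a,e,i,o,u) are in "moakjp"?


Input: moakjp
Checking each character:
  'm' at position 0: consonant
  'o' at position 1: vowel (running total: 1)
  'a' at position 2: vowel (running total: 2)
  'k' at position 3: consonant
  'j' at position 4: consonant
  'p' at position 5: consonant
Total vowels: 2

2


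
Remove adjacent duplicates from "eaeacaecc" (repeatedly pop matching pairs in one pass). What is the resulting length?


Input: eaeacaecc
Stack-based adjacent duplicate removal:
  Read 'e': push. Stack: e
  Read 'a': push. Stack: ea
  Read 'e': push. Stack: eae
  Read 'a': push. Stack: eaea
  Read 'c': push. Stack: eaeac
  Read 'a': push. Stack: eaeaca
  Read 'e': push. Stack: eaeacae
  Read 'c': push. Stack: eaeacaec
  Read 'c': matches stack top 'c' => pop. Stack: eaeacae
Final stack: "eaeacae" (length 7)

7


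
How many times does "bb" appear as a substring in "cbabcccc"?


Searching for "bb" in "cbabcccc"
Scanning each position:
  Position 0: "cb" => no
  Position 1: "ba" => no
  Position 2: "ab" => no
  Position 3: "bc" => no
  Position 4: "cc" => no
  Position 5: "cc" => no
  Position 6: "cc" => no
Total occurrences: 0

0


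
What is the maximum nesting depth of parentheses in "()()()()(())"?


Input: "()()()()(())"
Tracking depth:
  Position 0 '(': depth becomes 1
  Position 1 ')': depth becomes 0
  Position 2 '(': depth becomes 1
  Position 3 ')': depth becomes 0
  Position 4 '(': depth becomes 1
  Position 5 ')': depth becomes 0
  Position 6 '(': depth becomes 1
  Position 7 ')': depth becomes 0
  Position 8 '(': depth becomes 1
  Position 9 '(': depth becomes 2
  Position 10 ')': depth becomes 1
  Position 11 ')': depth becomes 0
Maximum depth reached: 2

2


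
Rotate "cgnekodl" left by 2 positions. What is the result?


Input: "cgnekodl", rotate left by 2
First 2 characters: "cg"
Remaining characters: "nekodl"
Concatenate remaining + first: "nekodl" + "cg" = "nekodlcg"

nekodlcg


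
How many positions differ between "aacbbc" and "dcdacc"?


Comparing "aacbbc" and "dcdacc" position by position:
  Position 0: 'a' vs 'd' => DIFFER
  Position 1: 'a' vs 'c' => DIFFER
  Position 2: 'c' vs 'd' => DIFFER
  Position 3: 'b' vs 'a' => DIFFER
  Position 4: 'b' vs 'c' => DIFFER
  Position 5: 'c' vs 'c' => same
Positions that differ: 5

5


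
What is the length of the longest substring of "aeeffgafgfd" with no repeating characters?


Input: "aeeffgafgfd"
Sliding window (track last position of each char):
  Position 0 ('a'): window [0,0] length 1 -- new best
  Position 1 ('e'): window [0,1] length 2 -- new best
  Position 2 ('e'): repeat (last at 1), move window start to 2
  Position 2 ('e'): window [2,2] length 1
  Position 3 ('f'): window [2,3] length 2
  Position 4 ('f'): repeat (last at 3), move window start to 4
  Position 4 ('f'): window [4,4] length 1
  Position 5 ('g'): window [4,5] length 2
  Position 6 ('a'): window [4,6] length 3 -- new best
  Position 7 ('f'): repeat (last at 4), move window start to 5
  Position 7 ('f'): window [5,7] length 3
  Position 8 ('g'): repeat (last at 5), move window start to 6
  Position 8 ('g'): window [6,8] length 3
  Position 9 ('f'): repeat (last at 7), move window start to 8
  Position 9 ('f'): window [8,9] length 2
  Position 10 ('d'): window [8,10] length 3
Longest substring with no repeats: "fga" with length 3

3


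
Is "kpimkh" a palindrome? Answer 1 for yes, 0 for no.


Input: kpimkh
Reversed: hkmipk
  Compare pos 0 ('k') with pos 5 ('h'): MISMATCH
  Compare pos 1 ('p') with pos 4 ('k'): MISMATCH
  Compare pos 2 ('i') with pos 3 ('m'): MISMATCH
Result: not a palindrome

0


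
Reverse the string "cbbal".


Input: cbbal
Reading characters right to left:
  Position 4: 'l'
  Position 3: 'a'
  Position 2: 'b'
  Position 1: 'b'
  Position 0: 'c'
Reversed: labbc

labbc


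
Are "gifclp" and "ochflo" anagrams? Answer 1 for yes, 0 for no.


Strings: "gifclp", "ochflo"
Sorted first:  cfgilp
Sorted second: cfhloo
Differ at position 2: 'g' vs 'h' => not anagrams

0


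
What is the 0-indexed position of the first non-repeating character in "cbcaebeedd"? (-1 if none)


Input: cbcaebeedd
Character frequencies:
  'a': 1
  'b': 2
  'c': 2
  'd': 2
  'e': 3
Scanning left to right for freq == 1:
  Position 0 ('c'): freq=2, skip
  Position 1 ('b'): freq=2, skip
  Position 2 ('c'): freq=2, skip
  Position 3 ('a'): unique! => answer = 3

3


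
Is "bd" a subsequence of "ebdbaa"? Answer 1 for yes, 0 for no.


Check if "bd" is a subsequence of "ebdbaa"
Greedy scan:
  Position 0 ('e'): no match needed
  Position 1 ('b'): matches sub[0] = 'b'
  Position 2 ('d'): matches sub[1] = 'd'
  Position 3 ('b'): no match needed
  Position 4 ('a'): no match needed
  Position 5 ('a'): no match needed
All 2 characters matched => is a subsequence

1


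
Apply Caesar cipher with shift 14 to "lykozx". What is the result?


Caesar cipher: shift "lykozx" by 14
  'l' (pos 11) + 14 = pos 25 = 'z'
  'y' (pos 24) + 14 = pos 12 = 'm'
  'k' (pos 10) + 14 = pos 24 = 'y'
  'o' (pos 14) + 14 = pos 2 = 'c'
  'z' (pos 25) + 14 = pos 13 = 'n'
  'x' (pos 23) + 14 = pos 11 = 'l'
Result: zmycnl

zmycnl


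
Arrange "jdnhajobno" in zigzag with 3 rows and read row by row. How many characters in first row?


Zigzag "jdnhajobno" into 3 rows:
Placing characters:
  'j' => row 0
  'd' => row 1
  'n' => row 2
  'h' => row 1
  'a' => row 0
  'j' => row 1
  'o' => row 2
  'b' => row 1
  'n' => row 0
  'o' => row 1
Rows:
  Row 0: "jan"
  Row 1: "dhjbo"
  Row 2: "no"
First row length: 3

3


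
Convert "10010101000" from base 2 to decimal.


Input: "10010101000" in base 2
Positional expansion:
  Digit '1' (value 1) x 2^10 = 1024
  Digit '0' (value 0) x 2^9 = 0
  Digit '0' (value 0) x 2^8 = 0
  Digit '1' (value 1) x 2^7 = 128
  Digit '0' (value 0) x 2^6 = 0
  Digit '1' (value 1) x 2^5 = 32
  Digit '0' (value 0) x 2^4 = 0
  Digit '1' (value 1) x 2^3 = 8
  Digit '0' (value 0) x 2^2 = 0
  Digit '0' (value 0) x 2^1 = 0
  Digit '0' (value 0) x 2^0 = 0
Sum = 1192

1192


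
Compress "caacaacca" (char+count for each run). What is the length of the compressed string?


Input: caacaacca
Runs:
  'c' x 1 => "c1"
  'a' x 2 => "a2"
  'c' x 1 => "c1"
  'a' x 2 => "a2"
  'c' x 2 => "c2"
  'a' x 1 => "a1"
Compressed: "c1a2c1a2c2a1"
Compressed length: 12

12


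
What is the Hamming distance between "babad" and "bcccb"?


Comparing "babad" and "bcccb" position by position:
  Position 0: 'b' vs 'b' => same
  Position 1: 'a' vs 'c' => differ
  Position 2: 'b' vs 'c' => differ
  Position 3: 'a' vs 'c' => differ
  Position 4: 'd' vs 'b' => differ
Total differences (Hamming distance): 4

4


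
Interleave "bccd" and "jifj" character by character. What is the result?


Interleaving "bccd" and "jifj":
  Position 0: 'b' from first, 'j' from second => "bj"
  Position 1: 'c' from first, 'i' from second => "ci"
  Position 2: 'c' from first, 'f' from second => "cf"
  Position 3: 'd' from first, 'j' from second => "dj"
Result: bjcicfdj

bjcicfdj


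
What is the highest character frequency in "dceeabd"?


Input: dceeabd
Character counts:
  'a': 1
  'b': 1
  'c': 1
  'd': 2
  'e': 2
Maximum frequency: 2

2


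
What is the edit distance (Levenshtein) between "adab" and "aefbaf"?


Computing edit distance: "adab" -> "aefbaf"
DP table:
           a    e    f    b    a    f
      0    1    2    3    4    5    6
  a   1    0    1    2    3    4    5
  d   2    1    1    2    3    4    5
  a   3    2    2    2    3    3    4
  b   4    3    3    3    2    3    4
Edit distance = dp[4][6] = 4

4


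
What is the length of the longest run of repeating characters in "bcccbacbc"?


Input: "bcccbacbc"
Scanning for longest run:
  Position 1 ('c'): new char, reset run to 1
  Position 2 ('c'): continues run of 'c', length=2
  Position 3 ('c'): continues run of 'c', length=3
  Position 4 ('b'): new char, reset run to 1
  Position 5 ('a'): new char, reset run to 1
  Position 6 ('c'): new char, reset run to 1
  Position 7 ('b'): new char, reset run to 1
  Position 8 ('c'): new char, reset run to 1
Longest run: 'c' with length 3

3


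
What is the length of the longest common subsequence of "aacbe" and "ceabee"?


LCS of "aacbe" and "ceabee"
DP table:
           c    e    a    b    e    e
      0    0    0    0    0    0    0
  a   0    0    0    1    1    1    1
  a   0    0    0    1    1    1    1
  c   0    1    1    1    1    1    1
  b   0    1    1    1    2    2    2
  e   0    1    2    2    2    3    3
LCS length = dp[5][6] = 3

3


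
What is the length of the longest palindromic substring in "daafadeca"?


Input: "daafadeca"
Checking substrings for palindromes:
  [2:5] "afa" (len 3) => palindrome
  [1:3] "aa" (len 2) => palindrome
Longest palindromic substring: "afa" with length 3

3


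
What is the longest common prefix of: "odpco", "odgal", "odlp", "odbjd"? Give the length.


Words: odpco, odgal, odlp, odbjd
  Position 0: all 'o' => match
  Position 1: all 'd' => match
  Position 2: ('p', 'g', 'l', 'b') => mismatch, stop
LCP = "od" (length 2)

2


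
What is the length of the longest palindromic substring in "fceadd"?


Input: "fceadd"
Checking substrings for palindromes:
  [4:6] "dd" (len 2) => palindrome
Longest palindromic substring: "dd" with length 2

2


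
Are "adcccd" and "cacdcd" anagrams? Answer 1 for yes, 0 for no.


Strings: "adcccd", "cacdcd"
Sorted first:  acccdd
Sorted second: acccdd
Sorted forms match => anagrams

1


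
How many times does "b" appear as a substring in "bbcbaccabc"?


Searching for "b" in "bbcbaccabc"
Scanning each position:
  Position 0: "b" => MATCH
  Position 1: "b" => MATCH
  Position 2: "c" => no
  Position 3: "b" => MATCH
  Position 4: "a" => no
  Position 5: "c" => no
  Position 6: "c" => no
  Position 7: "a" => no
  Position 8: "b" => MATCH
  Position 9: "c" => no
Total occurrences: 4

4


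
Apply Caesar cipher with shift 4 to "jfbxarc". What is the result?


Caesar cipher: shift "jfbxarc" by 4
  'j' (pos 9) + 4 = pos 13 = 'n'
  'f' (pos 5) + 4 = pos 9 = 'j'
  'b' (pos 1) + 4 = pos 5 = 'f'
  'x' (pos 23) + 4 = pos 1 = 'b'
  'a' (pos 0) + 4 = pos 4 = 'e'
  'r' (pos 17) + 4 = pos 21 = 'v'
  'c' (pos 2) + 4 = pos 6 = 'g'
Result: njfbevg

njfbevg


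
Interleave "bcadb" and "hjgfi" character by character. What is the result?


Interleaving "bcadb" and "hjgfi":
  Position 0: 'b' from first, 'h' from second => "bh"
  Position 1: 'c' from first, 'j' from second => "cj"
  Position 2: 'a' from first, 'g' from second => "ag"
  Position 3: 'd' from first, 'f' from second => "df"
  Position 4: 'b' from first, 'i' from second => "bi"
Result: bhcjagdfbi

bhcjagdfbi


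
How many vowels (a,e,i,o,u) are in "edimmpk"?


Input: edimmpk
Checking each character:
  'e' at position 0: vowel (running total: 1)
  'd' at position 1: consonant
  'i' at position 2: vowel (running total: 2)
  'm' at position 3: consonant
  'm' at position 4: consonant
  'p' at position 5: consonant
  'k' at position 6: consonant
Total vowels: 2

2


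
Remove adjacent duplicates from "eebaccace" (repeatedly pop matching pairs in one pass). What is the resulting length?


Input: eebaccace
Stack-based adjacent duplicate removal:
  Read 'e': push. Stack: e
  Read 'e': matches stack top 'e' => pop. Stack: (empty)
  Read 'b': push. Stack: b
  Read 'a': push. Stack: ba
  Read 'c': push. Stack: bac
  Read 'c': matches stack top 'c' => pop. Stack: ba
  Read 'a': matches stack top 'a' => pop. Stack: b
  Read 'c': push. Stack: bc
  Read 'e': push. Stack: bce
Final stack: "bce" (length 3)

3


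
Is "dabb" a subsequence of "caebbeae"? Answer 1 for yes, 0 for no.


Check if "dabb" is a subsequence of "caebbeae"
Greedy scan:
  Position 0 ('c'): no match needed
  Position 1 ('a'): no match needed
  Position 2 ('e'): no match needed
  Position 3 ('b'): no match needed
  Position 4 ('b'): no match needed
  Position 5 ('e'): no match needed
  Position 6 ('a'): no match needed
  Position 7 ('e'): no match needed
Only matched 0/4 characters => not a subsequence

0


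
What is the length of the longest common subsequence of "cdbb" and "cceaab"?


LCS of "cdbb" and "cceaab"
DP table:
           c    c    e    a    a    b
      0    0    0    0    0    0    0
  c   0    1    1    1    1    1    1
  d   0    1    1    1    1    1    1
  b   0    1    1    1    1    1    2
  b   0    1    1    1    1    1    2
LCS length = dp[4][6] = 2

2
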